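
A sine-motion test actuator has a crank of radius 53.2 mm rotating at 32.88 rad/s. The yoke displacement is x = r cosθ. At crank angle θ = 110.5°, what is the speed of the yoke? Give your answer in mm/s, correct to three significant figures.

ω = 32.88 rad/s
x = r cosθ ⇒ ẋ = −rω sinθ.
|v| = rω|sinθ| = 0.0532·32.88·|sin 110.5°| = 1.6384 m/s = 1638.4 mm/s.

1640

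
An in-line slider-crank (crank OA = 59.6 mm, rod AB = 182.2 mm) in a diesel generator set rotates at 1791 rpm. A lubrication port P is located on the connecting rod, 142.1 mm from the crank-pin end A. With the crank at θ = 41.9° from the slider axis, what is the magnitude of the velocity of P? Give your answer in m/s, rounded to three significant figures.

ω = 187.6 rad/s.  Crank-pin speed |V_A| = rω = 11.178 m/s, perpendicular to OA.
Rod angle: sinφ = −(r/L) sinθ ⇒ φ = -12.618°; ω_rod = −rω cosθ/√(L²−r²sin²θ) = -46.795 rad/s.
V_P = V_A + ω_rod × AP, with AP = 0.1421 m along the rod.
Components: V_Px = −rω sinθ − a·ω_rod·sinφ = -8.9178 m/s;  V_Py = rω cosθ + a·ω_rod·cosφ = +1.8311 m/s.
|V_P| = √(V_Px² + V_Py²) = 9.1038 m/s.

9.10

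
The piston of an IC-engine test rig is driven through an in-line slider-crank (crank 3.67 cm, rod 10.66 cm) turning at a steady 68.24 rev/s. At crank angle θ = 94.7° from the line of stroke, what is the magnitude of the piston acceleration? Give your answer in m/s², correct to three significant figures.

2990

ω = 2π·68.2 = 428.8 rad/s
x(θ) = r cosθ + √(L² − r² sin²θ); with ω constant, a = ω²·d²x/dθ².
d²x/dθ² = −r cosθ − r²(cos2θ)/√u − r⁴ sin²2θ/(4u^{3/2}),  u = L² − r² sin²θ = 0.0100257 m².
Substituting r = 0.0367 m, L = 0.1066 m, θ = 94.7°: d²x/dθ² = +0.016266 m.
a = ω²·d²x/dθ² = (428.8)²·(+0.016266) = +2990.3 m/s²;  |a| = 2990.3 m/s².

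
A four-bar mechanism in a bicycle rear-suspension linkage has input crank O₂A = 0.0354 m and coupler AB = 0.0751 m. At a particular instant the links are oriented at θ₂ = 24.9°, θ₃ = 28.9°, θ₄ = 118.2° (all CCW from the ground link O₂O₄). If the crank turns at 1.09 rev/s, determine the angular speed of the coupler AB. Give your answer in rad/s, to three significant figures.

ω₂ = 6.849 rad/s (from 1.09 rev/s).
Differentiating the loop-closure r₂e^{iθ₂}+r₃e^{iθ₃}=r₁+r₄e^{iθ₄} gives r₂ω₂e^{iθ₂}+r₃ω₃e^{iθ₃}=r₄ω₄e^{iθ₄}.
Eliminating the other unknown: ω₃ = r₂ω₂ sin(θ₄−θ₂) / [r₃ sin(θ₃−θ₄)].
Numerator sine = +0.99834; denominator sine = -0.99993.
Result = 0.0354·6.849·(+0.99834) / (0.0751·(-0.99993)) = -3.2232 rad/s; magnitude 3.2232 rad/s.

3.22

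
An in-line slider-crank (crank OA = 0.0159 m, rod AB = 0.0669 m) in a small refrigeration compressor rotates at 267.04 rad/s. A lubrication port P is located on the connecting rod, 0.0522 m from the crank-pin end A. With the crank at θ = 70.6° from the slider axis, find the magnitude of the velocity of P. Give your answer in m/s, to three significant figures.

ω = 267 rad/s.  Crank-pin speed |V_A| = rω = 4.2459 m/s, perpendicular to OA.
Rod angle: sinφ = −(r/L) sinθ ⇒ φ = -12.954°; ω_rod = −rω cosθ/√(L²−r²sin²θ) = -21.632 rad/s.
V_P = V_A + ω_rod × AP, with AP = 0.0522 m along the rod.
Components: V_Px = −rω sinθ − a·ω_rod·sinφ = -4.258 m/s;  V_Py = rω cosθ + a·ω_rod·cosφ = +0.30989 m/s.
|V_P| = √(V_Px² + V_Py²) = 4.2693 m/s.

4.27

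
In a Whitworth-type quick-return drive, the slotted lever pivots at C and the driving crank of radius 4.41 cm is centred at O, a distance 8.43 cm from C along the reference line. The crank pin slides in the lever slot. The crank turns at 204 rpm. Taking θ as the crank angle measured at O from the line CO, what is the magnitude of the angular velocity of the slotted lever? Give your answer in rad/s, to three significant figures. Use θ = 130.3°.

ω = 21.36 rad/s (from 204 rpm).
Crank pin A relative to C: A = (d + r cosθ, r sinθ); lever angle φ = atan2(r sinθ, d + r cosθ).
Differentiating tanφ: φ̇ = rω(d cosθ + r)/(d² + r² + 2dr cosθ).
d² + r² + 2dr cosθ = |CA|² = 0.00424225 m²;  d cosθ + r = -0.010424 m.
|ω_lever| = |0.0441·21.36·-0.010424| / 0.00424225 = 2.315 rad/s.

2.32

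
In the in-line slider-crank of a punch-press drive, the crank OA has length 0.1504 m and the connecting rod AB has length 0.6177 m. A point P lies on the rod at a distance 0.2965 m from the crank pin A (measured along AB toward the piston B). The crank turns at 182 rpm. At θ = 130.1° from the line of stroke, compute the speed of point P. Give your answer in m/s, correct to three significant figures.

ω = 19.06 rad/s.  Crank-pin speed |V_A| = rω = 2.8665 m/s, perpendicular to OA.
Rod angle: sinφ = −(r/L) sinθ ⇒ φ = -10.734°; ω_rod = −rω cosθ/√(L²−r²sin²θ) = +3.0423 rad/s.
V_P = V_A + ω_rod × AP, with AP = 0.2965 m along the rod.
Components: V_Px = −rω sinθ − a·ω_rod·sinφ = -2.0246 m/s;  V_Py = rω cosθ + a·ω_rod·cosφ = -0.9601 m/s.
|V_P| = √(V_Px² + V_Py²) = 2.2407 m/s.

2.24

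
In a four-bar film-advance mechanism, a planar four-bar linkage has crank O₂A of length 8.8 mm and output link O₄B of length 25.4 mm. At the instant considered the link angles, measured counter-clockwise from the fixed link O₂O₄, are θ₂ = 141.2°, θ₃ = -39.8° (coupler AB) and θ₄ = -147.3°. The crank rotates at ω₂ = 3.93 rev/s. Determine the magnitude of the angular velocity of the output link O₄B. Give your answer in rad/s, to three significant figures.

ω₂ = 24.69 rad/s (from 3.93 rev/s).
Differentiating the loop-closure r₂e^{iθ₂}+r₃e^{iθ₃}=r₁+r₄e^{iθ₄} gives r₂ω₂e^{iθ₂}+r₃ω₃e^{iθ₃}=r₄ω₄e^{iθ₄}.
Eliminating the other unknown: ω₄ = r₂ω₂ sin(θ₂−θ₃) / [r₄ sin(θ₄−θ₃)].
Numerator sine = -0.01745; denominator sine = -0.95372.
Result = 0.0088·24.69·(-0.01745) / (0.0254·(-0.95372)) = +0.15655 rad/s; magnitude 0.15655 rad/s.

0.157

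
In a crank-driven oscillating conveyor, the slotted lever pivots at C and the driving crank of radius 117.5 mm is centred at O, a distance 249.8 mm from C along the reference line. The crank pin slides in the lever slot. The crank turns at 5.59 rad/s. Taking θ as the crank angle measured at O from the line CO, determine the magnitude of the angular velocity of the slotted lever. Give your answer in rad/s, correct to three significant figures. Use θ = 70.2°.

1.38

ω = 5.59 rad/s
Crank pin A relative to C: A = (d + r cosθ, r sinθ); lever angle φ = atan2(r sinθ, d + r cosθ).
Differentiating tanφ: φ̇ = rω(d cosθ + r)/(d² + r² + 2dr cosθ).
d² + r² + 2dr cosθ = |CA|² = 0.0960912 m²;  d cosθ + r = +0.20212 m.
|ω_lever| = |0.1175·5.59·+0.20212| / 0.0960912 = 1.3816 rad/s.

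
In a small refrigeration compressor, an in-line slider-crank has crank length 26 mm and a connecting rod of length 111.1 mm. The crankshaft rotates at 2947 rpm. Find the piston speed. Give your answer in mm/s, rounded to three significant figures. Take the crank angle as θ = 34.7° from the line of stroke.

5450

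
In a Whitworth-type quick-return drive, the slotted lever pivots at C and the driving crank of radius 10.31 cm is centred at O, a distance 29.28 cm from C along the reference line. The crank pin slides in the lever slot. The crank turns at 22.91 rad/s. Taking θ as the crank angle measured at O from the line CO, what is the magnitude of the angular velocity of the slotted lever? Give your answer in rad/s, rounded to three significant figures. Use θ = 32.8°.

ω = 22.91 rad/s
Crank pin A relative to C: A = (d + r cosθ, r sinθ); lever angle φ = atan2(r sinθ, d + r cosθ).
Differentiating tanφ: φ̇ = rω(d cosθ + r)/(d² + r² + 2dr cosθ).
d² + r² + 2dr cosθ = |CA|² = 0.147111 m²;  d cosθ + r = +0.34922 m.
|ω_lever| = |0.1031·22.91·+0.34922| / 0.147111 = 5.6071 rad/s.

5.61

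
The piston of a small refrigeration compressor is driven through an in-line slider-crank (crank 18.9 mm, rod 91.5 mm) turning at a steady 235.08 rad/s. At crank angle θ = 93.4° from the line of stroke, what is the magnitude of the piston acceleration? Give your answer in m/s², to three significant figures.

281

ω = 235.1 rad/s
x(θ) = r cosθ + √(L² − r² sin²θ); with ω constant, a = ω²·d²x/dθ².
d²x/dθ² = −r cosθ − r²(cos2θ)/√u − r⁴ sin²2θ/(4u^{3/2}),  u = L² − r² sin²θ = 0.0080163 m².
Substituting r = 0.0189 m, L = 0.0915 m, θ = 93.4°: d²x/dθ² = +0.0050819 m.
a = ω²·d²x/dθ² = (235.1)²·(+0.0050819) = +280.84 m/s²;  |a| = 280.84 m/s².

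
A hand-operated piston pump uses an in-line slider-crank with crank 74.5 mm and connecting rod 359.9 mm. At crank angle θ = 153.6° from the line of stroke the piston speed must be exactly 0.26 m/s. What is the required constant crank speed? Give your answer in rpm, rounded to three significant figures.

For an in-line slider-crank, |v_piston| = rω|sinθ|·[1 + r cosθ/√(L² − r² sin²θ)].
With r = 0.0745 m, L = 0.3599 m, θ = 153.6°: the bracketed kinematic factor |dx/dθ| = 0.026957 m.
ω = v/|dx/dθ| = 0.26/0.026957 = 9.6449 rad/s.
N = 60ω/(2π) = 92.102 rpm.

92.1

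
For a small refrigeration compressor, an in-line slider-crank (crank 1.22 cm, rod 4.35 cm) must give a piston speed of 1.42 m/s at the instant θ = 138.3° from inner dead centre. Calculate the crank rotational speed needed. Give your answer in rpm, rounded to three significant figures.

For an in-line slider-crank, |v_piston| = rω|sinθ|·[1 + r cosθ/√(L² − r² sin²θ)].
With r = 0.0122 m, L = 0.0435 m, θ = 138.3°: the bracketed kinematic factor |dx/dθ| = 0.006386 m.
ω = v/|dx/dθ| = 1.42/0.006386 = 222.36 rad/s.
N = 60ω/(2π) = 2123.4 rpm.

2120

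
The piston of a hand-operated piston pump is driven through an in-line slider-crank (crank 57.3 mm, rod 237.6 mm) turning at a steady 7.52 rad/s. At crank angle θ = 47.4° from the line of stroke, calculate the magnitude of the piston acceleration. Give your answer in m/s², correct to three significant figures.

2.14

ω = 7.52 rad/s
x(θ) = r cosθ + √(L² − r² sin²θ); with ω constant, a = ω²·d²x/dθ².
d²x/dθ² = −r cosθ − r²(cos2θ)/√u − r⁴ sin²2θ/(4u^{3/2}),  u = L² − r² sin²θ = 0.0546747 m².
Substituting r = 0.0573 m, L = 0.2376 m, θ = 47.4°: d²x/dθ² = -0.037819 m.
a = ω²·d²x/dθ² = (7.52)²·(-0.037819) = -2.1387 m/s²;  |a| = 2.1387 m/s².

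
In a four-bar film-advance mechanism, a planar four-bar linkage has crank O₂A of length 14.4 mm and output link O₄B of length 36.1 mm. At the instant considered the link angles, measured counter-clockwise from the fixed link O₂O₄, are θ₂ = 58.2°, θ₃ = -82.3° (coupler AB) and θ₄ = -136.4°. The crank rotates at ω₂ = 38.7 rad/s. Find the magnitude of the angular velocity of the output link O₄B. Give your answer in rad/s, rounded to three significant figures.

12.1

ω₂ = 38.7 rad/s
Differentiating the loop-closure r₂e^{iθ₂}+r₃e^{iθ₃}=r₁+r₄e^{iθ₄} gives r₂ω₂e^{iθ₂}+r₃ω₃e^{iθ₃}=r₄ω₄e^{iθ₄}.
Eliminating the other unknown: ω₄ = r₂ω₂ sin(θ₂−θ₃) / [r₄ sin(θ₄−θ₃)].
Numerator sine = +0.63608; denominator sine = -0.81004.
Result = 0.0144·38.7·(+0.63608) / (0.0361·(-0.81004)) = -12.122 rad/s; magnitude 12.122 rad/s.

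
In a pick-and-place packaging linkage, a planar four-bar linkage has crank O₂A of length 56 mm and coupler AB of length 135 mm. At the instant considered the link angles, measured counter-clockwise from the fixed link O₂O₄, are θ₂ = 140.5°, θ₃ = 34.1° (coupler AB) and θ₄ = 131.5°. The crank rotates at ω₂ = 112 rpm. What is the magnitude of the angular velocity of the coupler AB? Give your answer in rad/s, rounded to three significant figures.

0.767

ω₂ = 11.73 rad/s (from 112 rpm).
Differentiating the loop-closure r₂e^{iθ₂}+r₃e^{iθ₃}=r₁+r₄e^{iθ₄} gives r₂ω₂e^{iθ₂}+r₃ω₃e^{iθ₃}=r₄ω₄e^{iθ₄}.
Eliminating the other unknown: ω₃ = r₂ω₂ sin(θ₄−θ₂) / [r₃ sin(θ₃−θ₄)].
Numerator sine = -0.15643; denominator sine = -0.99167.
Result = 0.056·11.73·(-0.15643) / (0.135·(-0.99167)) = +0.76748 rad/s; magnitude 0.76748 rad/s.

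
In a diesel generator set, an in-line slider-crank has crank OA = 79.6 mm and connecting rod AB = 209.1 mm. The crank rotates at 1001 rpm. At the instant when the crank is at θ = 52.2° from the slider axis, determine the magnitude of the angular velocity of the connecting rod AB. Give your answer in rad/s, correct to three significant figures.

25.6

ω = 104.8 rad/s (converted from 1001 rpm).
The rod makes angle φ with the slider axis where L sinφ = r sinθ; differentiating, L cosφ·φ̇ = r ω cosθ.
L cosφ = √(L² − r² sin²θ) = 0.19942 m.
|ω_rod| = r ω |cosθ| / √(L² − r² sin²θ) = 0.0796·104.8·0.61291/0.19942 = 25.645 rad/s.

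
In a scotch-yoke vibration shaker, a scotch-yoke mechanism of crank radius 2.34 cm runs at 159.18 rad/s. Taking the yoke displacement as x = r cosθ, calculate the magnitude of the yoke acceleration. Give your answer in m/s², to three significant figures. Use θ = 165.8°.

575

ω = 159.2 rad/s
x = r cosθ ⇒ ẍ = −rω² cosθ (ω constant).
|a| = rω²|cosθ| = 0.0234·(159.2)²·|cos 165.8°| = 574.8 m/s².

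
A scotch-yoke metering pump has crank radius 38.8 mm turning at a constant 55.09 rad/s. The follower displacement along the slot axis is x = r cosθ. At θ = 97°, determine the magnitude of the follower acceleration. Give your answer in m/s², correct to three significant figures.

ω = 55.09 rad/s
x = r cosθ ⇒ ẍ = −rω² cosθ (ω constant).
|a| = rω²|cosθ| = 0.0388·(55.09)²·|cos 97°| = 14.351 m/s².

14.4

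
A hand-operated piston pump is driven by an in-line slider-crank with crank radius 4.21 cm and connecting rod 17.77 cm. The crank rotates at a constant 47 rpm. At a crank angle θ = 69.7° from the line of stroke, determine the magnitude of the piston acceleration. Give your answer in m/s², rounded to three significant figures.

0.167

ω = 2π·47/60 = 4.922 rad/s
x(θ) = r cosθ + √(L² − r² sin²θ); with ω constant, a = ω²·d²x/dθ².
d²x/dθ² = −r cosθ − r²(cos2θ)/√u − r⁴ sin²2θ/(4u^{3/2}),  u = L² − r² sin²θ = 0.0300182 m².
Substituting r = 0.0421 m, L = 0.1777 m, θ = 69.7°: d²x/dθ² = -0.0069027 m.
a = ω²·d²x/dθ² = (4.922)²·(-0.0069027) = -0.16721 m/s²;  |a| = 0.16721 m/s².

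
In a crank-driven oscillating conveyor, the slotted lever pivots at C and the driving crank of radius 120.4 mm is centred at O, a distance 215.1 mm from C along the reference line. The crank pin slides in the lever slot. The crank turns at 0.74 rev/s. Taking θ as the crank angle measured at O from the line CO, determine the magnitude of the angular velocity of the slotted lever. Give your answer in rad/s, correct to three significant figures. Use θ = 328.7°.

ω = 4.65 rad/s (from 0.74 rev/s).
Crank pin A relative to C: A = (d + r cosθ, r sinθ); lever angle φ = atan2(r sinθ, d + r cosθ).
Differentiating tanφ: φ̇ = rω(d cosθ + r)/(d² + r² + 2dr cosθ).
d² + r² + 2dr cosθ = |CA|² = 0.105022 m²;  d cosθ + r = +0.30419 m.
|ω_lever| = |0.1204·4.65·+0.30419| / 0.105022 = 1.6215 rad/s.

1.62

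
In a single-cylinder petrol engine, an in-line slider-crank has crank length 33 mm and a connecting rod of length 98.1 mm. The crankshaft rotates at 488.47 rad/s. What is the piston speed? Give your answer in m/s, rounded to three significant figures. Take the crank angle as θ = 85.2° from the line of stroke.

ω = 488.5 rad/s
For an in-line slider-crank, x = r cosθ + √(L² − r² sin²θ), so v = −rω sinθ·[1 + r cosθ/√(L² − r² sin²θ)].
With r = 0.033 m, L = 0.0981 m, θ = 85.2°: √(L² − r² sin²θ) = 0.092424 m.
v = −0.033·488.5·0.99649·[1 + 0.033·0.08368/0.092424] = -16.543 m/s.
|v| = 16.543 m/s.

16.5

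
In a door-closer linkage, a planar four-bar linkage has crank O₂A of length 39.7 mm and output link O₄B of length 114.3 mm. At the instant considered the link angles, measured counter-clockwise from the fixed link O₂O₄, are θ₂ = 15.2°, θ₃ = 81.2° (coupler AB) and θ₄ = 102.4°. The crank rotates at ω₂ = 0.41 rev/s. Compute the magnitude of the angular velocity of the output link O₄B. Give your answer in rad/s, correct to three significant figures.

2.26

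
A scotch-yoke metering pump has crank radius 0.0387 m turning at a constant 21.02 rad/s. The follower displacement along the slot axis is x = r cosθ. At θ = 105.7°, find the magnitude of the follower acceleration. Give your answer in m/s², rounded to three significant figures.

4.63

ω = 21.02 rad/s
x = r cosθ ⇒ ẍ = −rω² cosθ (ω constant).
|a| = rω²|cosθ| = 0.0387·(21.02)²·|cos 105.7°| = 4.6271 m/s².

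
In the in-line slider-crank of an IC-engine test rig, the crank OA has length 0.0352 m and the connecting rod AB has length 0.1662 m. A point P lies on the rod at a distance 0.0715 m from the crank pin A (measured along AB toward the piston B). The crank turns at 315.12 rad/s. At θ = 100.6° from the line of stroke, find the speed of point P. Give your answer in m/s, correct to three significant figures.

10.8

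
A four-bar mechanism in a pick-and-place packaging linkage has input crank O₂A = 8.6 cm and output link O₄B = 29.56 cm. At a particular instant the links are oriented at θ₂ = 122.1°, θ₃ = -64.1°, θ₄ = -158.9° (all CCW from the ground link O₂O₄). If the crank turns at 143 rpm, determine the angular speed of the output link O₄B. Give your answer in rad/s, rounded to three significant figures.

0.472

ω₂ = 14.97 rad/s (from 143 rpm).
Differentiating the loop-closure r₂e^{iθ₂}+r₃e^{iθ₃}=r₁+r₄e^{iθ₄} gives r₂ω₂e^{iθ₂}+r₃ω₃e^{iθ₃}=r₄ω₄e^{iθ₄}.
Eliminating the other unknown: ω₄ = r₂ω₂ sin(θ₂−θ₃) / [r₄ sin(θ₄−θ₃)].
Numerator sine = -0.10800; denominator sine = -0.99649.
Result = 0.086·14.97·(-0.10800) / (0.2956·(-0.99649)) = +0.47218 rad/s; magnitude 0.47218 rad/s.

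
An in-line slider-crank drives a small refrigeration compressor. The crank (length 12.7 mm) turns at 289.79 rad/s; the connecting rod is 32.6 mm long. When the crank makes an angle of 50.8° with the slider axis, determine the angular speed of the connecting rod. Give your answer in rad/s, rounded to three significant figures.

ω = 289.8 rad/s
The rod makes angle φ with the slider axis where L sinφ = r sinθ; differentiating, L cosφ·φ̇ = r ω cosθ.
L cosφ = √(L² − r² sin²θ) = 0.031079 m.
|ω_rod| = r ω |cosθ| / √(L² − r² sin²θ) = 0.0127·289.8·0.63203/0.031079 = 74.844 rad/s.

74.8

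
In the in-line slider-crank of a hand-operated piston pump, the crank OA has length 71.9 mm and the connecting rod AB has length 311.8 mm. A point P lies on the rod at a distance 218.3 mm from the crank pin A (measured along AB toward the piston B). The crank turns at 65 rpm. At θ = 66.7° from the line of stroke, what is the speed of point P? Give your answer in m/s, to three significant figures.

0.482

ω = 6.807 rad/s.  Crank-pin speed |V_A| = rω = 0.48941 m/s, perpendicular to OA.
Rod angle: sinφ = −(r/L) sinθ ⇒ φ = -12.227°; ω_rod = −rω cosθ/√(L²−r²sin²θ) = -0.63527 rad/s.
V_P = V_A + ω_rod × AP, with AP = 0.2183 m along the rod.
Components: V_Px = −rω sinθ − a·ω_rod·sinφ = -0.47887 m/s;  V_Py = rω cosθ + a·ω_rod·cosφ = +0.05805 m/s.
|V_P| = √(V_Px² + V_Py²) = 0.48237 m/s.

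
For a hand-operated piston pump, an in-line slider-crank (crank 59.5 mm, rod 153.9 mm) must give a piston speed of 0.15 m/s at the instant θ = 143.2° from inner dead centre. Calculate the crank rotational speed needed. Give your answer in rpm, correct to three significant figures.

58.9

For an in-line slider-crank, |v_piston| = rω|sinθ|·[1 + r cosθ/√(L² − r² sin²θ)].
With r = 0.0595 m, L = 0.1539 m, θ = 143.2°: the bracketed kinematic factor |dx/dθ| = 0.0243 m.
ω = v/|dx/dθ| = 0.15/0.0243 = 6.1729 rad/s.
N = 60ω/(2π) = 58.947 rpm.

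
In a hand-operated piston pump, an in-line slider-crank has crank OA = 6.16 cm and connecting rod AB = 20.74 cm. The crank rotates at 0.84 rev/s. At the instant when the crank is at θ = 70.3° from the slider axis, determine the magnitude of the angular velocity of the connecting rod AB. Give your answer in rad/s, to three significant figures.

0.550

ω = 5.278 rad/s (converted from 0.84 rev/s).
The rod makes angle φ with the slider axis where L sinφ = r sinθ; differentiating, L cosφ·φ̇ = r ω cosθ.
L cosφ = √(L² − r² sin²θ) = 0.19913 m.
|ω_rod| = r ω |cosθ| / √(L² − r² sin²θ) = 0.0616·5.278·0.33710/0.19913 = 0.55038 rad/s.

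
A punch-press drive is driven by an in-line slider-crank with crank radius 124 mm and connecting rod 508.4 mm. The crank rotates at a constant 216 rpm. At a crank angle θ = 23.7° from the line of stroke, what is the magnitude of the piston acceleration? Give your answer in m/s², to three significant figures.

68.7

ω = 2π·216/60 = 22.62 rad/s
x(θ) = r cosθ + √(L² − r² sin²θ); with ω constant, a = ω²·d²x/dθ².
d²x/dθ² = −r cosθ − r²(cos2θ)/√u − r⁴ sin²2θ/(4u^{3/2}),  u = L² − r² sin²θ = 0.255986 m².
Substituting r = 0.124 m, L = 0.5084 m, θ = 23.7°: d²x/dθ² = -0.13436 m.
a = ω²·d²x/dθ² = (22.62)²·(-0.13436) = -68.744 m/s²;  |a| = 68.744 m/s².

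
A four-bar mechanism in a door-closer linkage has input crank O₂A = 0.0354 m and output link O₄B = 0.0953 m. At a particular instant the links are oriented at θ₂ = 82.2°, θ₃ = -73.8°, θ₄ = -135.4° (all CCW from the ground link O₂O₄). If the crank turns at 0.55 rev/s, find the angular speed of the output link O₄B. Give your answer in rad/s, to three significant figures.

ω₂ = 3.456 rad/s (from 0.55 rev/s).
Differentiating the loop-closure r₂e^{iθ₂}+r₃e^{iθ₃}=r₁+r₄e^{iθ₄} gives r₂ω₂e^{iθ₂}+r₃ω₃e^{iθ₃}=r₄ω₄e^{iθ₄}.
Eliminating the other unknown: ω₄ = r₂ω₂ sin(θ₂−θ₃) / [r₄ sin(θ₄−θ₃)].
Numerator sine = +0.40674; denominator sine = -0.87965.
Result = 0.0354·3.456·(+0.40674) / (0.0953·(-0.87965)) = -0.59355 rad/s; magnitude 0.59355 rad/s.

0.594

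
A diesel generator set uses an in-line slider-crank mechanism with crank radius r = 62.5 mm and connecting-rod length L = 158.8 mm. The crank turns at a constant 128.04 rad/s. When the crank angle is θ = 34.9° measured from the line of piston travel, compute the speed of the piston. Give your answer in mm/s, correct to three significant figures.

6100

ω = 128 rad/s
For an in-line slider-crank, x = r cosθ + √(L² − r² sin²θ), so v = −rω sinθ·[1 + r cosθ/√(L² − r² sin²θ)].
With r = 0.0625 m, L = 0.1588 m, θ = 34.9°: √(L² − r² sin²θ) = 0.15472 m.
v = −0.0625·128·0.57215·[1 + 0.0625·0.82015/0.15472] = -6.0955 m/s.
|v| = 6.0955 m/s = 6095.5 mm/s.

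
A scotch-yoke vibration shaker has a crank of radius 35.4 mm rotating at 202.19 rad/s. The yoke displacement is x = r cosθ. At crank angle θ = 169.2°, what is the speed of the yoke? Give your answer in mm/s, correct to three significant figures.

1340

ω = 202.2 rad/s
x = r cosθ ⇒ ẋ = −rω sinθ.
|v| = rω|sinθ| = 0.0354·202.2·|sin 169.2°| = 1.3412 m/s = 1341.2 mm/s.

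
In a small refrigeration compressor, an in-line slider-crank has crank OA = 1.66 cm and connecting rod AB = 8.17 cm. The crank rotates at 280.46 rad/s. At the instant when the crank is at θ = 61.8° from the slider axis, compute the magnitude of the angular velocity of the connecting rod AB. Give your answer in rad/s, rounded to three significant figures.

ω = 280.5 rad/s
The rod makes angle φ with the slider axis where L sinφ = r sinθ; differentiating, L cosφ·φ̇ = r ω cosθ.
L cosφ = √(L² − r² sin²θ) = 0.080379 m.
|ω_rod| = r ω |cosθ| / √(L² − r² sin²θ) = 0.0166·280.5·0.47255/0.080379 = 27.37 rad/s.

27.4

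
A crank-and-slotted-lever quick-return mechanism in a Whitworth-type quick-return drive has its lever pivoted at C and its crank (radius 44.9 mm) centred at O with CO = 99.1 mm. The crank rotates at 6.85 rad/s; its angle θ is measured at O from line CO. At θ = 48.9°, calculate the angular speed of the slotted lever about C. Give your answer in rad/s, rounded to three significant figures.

1.91

ω = 6.85 rad/s
Crank pin A relative to C: A = (d + r cosθ, r sinθ); lever angle φ = atan2(r sinθ, d + r cosθ).
Differentiating tanφ: φ̇ = rω(d cosθ + r)/(d² + r² + 2dr cosθ).
d² + r² + 2dr cosθ = |CA|² = 0.0176869 m²;  d cosθ + r = +0.11005 m.
|ω_lever| = |0.0449·6.85·+0.11005| / 0.0176869 = 1.9136 rad/s.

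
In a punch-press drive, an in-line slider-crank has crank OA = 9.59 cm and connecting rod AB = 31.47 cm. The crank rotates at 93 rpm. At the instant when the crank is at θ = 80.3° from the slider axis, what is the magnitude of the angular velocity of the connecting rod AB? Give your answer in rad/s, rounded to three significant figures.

0.524

ω = 9.739 rad/s (converted from 93 rpm).
The rod makes angle φ with the slider axis where L sinφ = r sinθ; differentiating, L cosφ·φ̇ = r ω cosθ.
L cosφ = √(L² − r² sin²θ) = 0.30017 m.
|ω_rod| = r ω |cosθ| / √(L² − r² sin²θ) = 0.0959·9.739·0.16849/0.30017 = 0.52425 rad/s.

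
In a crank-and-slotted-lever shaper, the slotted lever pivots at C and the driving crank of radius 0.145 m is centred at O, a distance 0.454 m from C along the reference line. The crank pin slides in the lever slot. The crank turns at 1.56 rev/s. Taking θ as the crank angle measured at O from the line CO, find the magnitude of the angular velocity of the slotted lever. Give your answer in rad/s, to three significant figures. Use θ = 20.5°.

2.31

ω = 9.802 rad/s (from 1.56 rev/s).
Crank pin A relative to C: A = (d + r cosθ, r sinθ); lever angle φ = atan2(r sinθ, d + r cosθ).
Differentiating tanφ: φ̇ = rω(d cosθ + r)/(d² + r² + 2dr cosθ).
d² + r² + 2dr cosθ = |CA|² = 0.350463 m²;  d cosθ + r = +0.57025 m.
|ω_lever| = |0.145·9.802·+0.57025| / 0.350463 = 2.3126 rad/s.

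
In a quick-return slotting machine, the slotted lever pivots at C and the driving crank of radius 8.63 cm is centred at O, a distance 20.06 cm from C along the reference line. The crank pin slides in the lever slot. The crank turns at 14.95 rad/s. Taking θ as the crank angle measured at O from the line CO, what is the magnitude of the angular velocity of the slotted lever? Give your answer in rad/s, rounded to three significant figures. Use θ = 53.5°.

ω = 14.95 rad/s
Crank pin A relative to C: A = (d + r cosθ, r sinθ); lever angle φ = atan2(r sinθ, d + r cosθ).
Differentiating tanφ: φ̇ = rω(d cosθ + r)/(d² + r² + 2dr cosθ).
d² + r² + 2dr cosθ = |CA|² = 0.0682829 m²;  d cosθ + r = +0.20562 m.
|ω_lever| = |0.0863·14.95·+0.20562| / 0.0682829 = 3.8852 rad/s.

3.89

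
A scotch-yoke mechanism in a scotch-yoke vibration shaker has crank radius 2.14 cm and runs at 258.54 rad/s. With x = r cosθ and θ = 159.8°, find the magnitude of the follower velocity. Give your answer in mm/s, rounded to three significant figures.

1910

ω = 258.5 rad/s
x = r cosθ ⇒ ẋ = −rω sinθ.
|v| = rω|sinθ| = 0.0214·258.5·|sin 159.8°| = 1.9105 m/s = 1910.5 mm/s.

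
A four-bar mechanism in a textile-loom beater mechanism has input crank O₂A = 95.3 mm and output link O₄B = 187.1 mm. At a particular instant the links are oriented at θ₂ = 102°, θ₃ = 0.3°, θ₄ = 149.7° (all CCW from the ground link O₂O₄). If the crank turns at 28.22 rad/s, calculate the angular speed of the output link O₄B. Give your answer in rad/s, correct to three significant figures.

27.7

ω₂ = 28.22 rad/s
Differentiating the loop-closure r₂e^{iθ₂}+r₃e^{iθ₃}=r₁+r₄e^{iθ₄} gives r₂ω₂e^{iθ₂}+r₃ω₃e^{iθ₃}=r₄ω₄e^{iθ₄}.
Eliminating the other unknown: ω₄ = r₂ω₂ sin(θ₂−θ₃) / [r₄ sin(θ₄−θ₃)].
Numerator sine = +0.97922; denominator sine = +0.50904.
Result = 0.0953·28.22·(+0.97922) / (0.1871·(+0.50904)) = +27.651 rad/s; magnitude 27.651 rad/s.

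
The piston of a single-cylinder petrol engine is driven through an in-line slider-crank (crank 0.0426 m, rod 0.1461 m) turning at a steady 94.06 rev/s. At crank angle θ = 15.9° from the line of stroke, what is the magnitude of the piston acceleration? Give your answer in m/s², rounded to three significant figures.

ω = 2π·94.1 = 591 rad/s
x(θ) = r cosθ + √(L² − r² sin²θ); with ω constant, a = ω²·d²x/dθ².
d²x/dθ² = −r cosθ − r²(cos2θ)/√u − r⁴ sin²2θ/(4u^{3/2}),  u = L² − r² sin²θ = 0.021209 m².
Substituting r = 0.0426 m, L = 0.1461 m, θ = 15.9°: d²x/dθ² = -0.051635 m.
a = ω²·d²x/dθ² = (591)²·(-0.051635) = -18035 m/s²;  |a| = 18035 m/s².

18000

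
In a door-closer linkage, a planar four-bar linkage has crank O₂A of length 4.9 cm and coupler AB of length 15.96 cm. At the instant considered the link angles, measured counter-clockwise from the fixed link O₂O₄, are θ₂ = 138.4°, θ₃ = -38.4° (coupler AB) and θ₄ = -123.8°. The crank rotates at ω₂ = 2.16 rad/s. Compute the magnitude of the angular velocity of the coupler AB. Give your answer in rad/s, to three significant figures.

0.659

ω₂ = 2.16 rad/s
Differentiating the loop-closure r₂e^{iθ₂}+r₃e^{iθ₃}=r₁+r₄e^{iθ₄} gives r₂ω₂e^{iθ₂}+r₃ω₃e^{iθ₃}=r₄ω₄e^{iθ₄}.
Eliminating the other unknown: ω₃ = r₂ω₂ sin(θ₄−θ₂) / [r₃ sin(θ₃−θ₄)].
Numerator sine = +0.99075; denominator sine = +0.99678.
Result = 0.049·2.16·(+0.99075) / (0.1596·(+0.99678)) = +0.65915 rad/s; magnitude 0.65915 rad/s.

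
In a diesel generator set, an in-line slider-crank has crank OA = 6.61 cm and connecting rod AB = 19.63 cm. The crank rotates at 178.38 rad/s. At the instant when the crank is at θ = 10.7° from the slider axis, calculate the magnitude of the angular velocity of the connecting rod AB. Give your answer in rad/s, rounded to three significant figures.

59.1

ω = 178.4 rad/s
The rod makes angle φ with the slider axis where L sinφ = r sinθ; differentiating, L cosφ·φ̇ = r ω cosθ.
L cosφ = √(L² − r² sin²θ) = 0.19592 m.
|ω_rod| = r ω |cosθ| / √(L² − r² sin²θ) = 0.0661·178.4·0.98261/0.19592 = 59.137 rad/s.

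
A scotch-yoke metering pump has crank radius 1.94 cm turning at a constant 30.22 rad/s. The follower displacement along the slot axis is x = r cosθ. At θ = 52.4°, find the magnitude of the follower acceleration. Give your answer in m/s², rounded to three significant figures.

ω = 30.22 rad/s
x = r cosθ ⇒ ẍ = −rω² cosθ (ω constant).
|a| = rω²|cosθ| = 0.0194·(30.22)²·|cos 52.4°| = 10.81 m/s².

10.8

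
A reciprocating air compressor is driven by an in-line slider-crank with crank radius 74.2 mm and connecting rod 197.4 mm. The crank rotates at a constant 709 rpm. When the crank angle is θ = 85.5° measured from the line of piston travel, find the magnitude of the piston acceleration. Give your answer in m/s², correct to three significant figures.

ω = 2π·709/60 = 74.25 rad/s
x(θ) = r cosθ + √(L² − r² sin²θ); with ω constant, a = ω²·d²x/dθ².
d²x/dθ² = −r cosθ − r²(cos2θ)/√u − r⁴ sin²2θ/(4u^{3/2}),  u = L² − r² sin²θ = 0.033495 m².
Substituting r = 0.0742 m, L = 0.1974 m, θ = 85.5°: d²x/dθ² = +0.02386 m.
a = ω²·d²x/dθ² = (74.25)²·(+0.02386) = +131.53 m/s²;  |a| = 131.53 m/s².

132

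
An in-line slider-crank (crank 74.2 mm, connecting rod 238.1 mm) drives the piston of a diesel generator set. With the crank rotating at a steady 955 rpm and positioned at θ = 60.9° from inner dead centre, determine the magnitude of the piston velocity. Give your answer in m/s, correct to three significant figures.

7.51

ω = 2π·955/60 = 100 rad/s
For an in-line slider-crank, x = r cosθ + √(L² − r² sin²θ), so v = −rω sinθ·[1 + r cosθ/√(L² − r² sin²θ)].
With r = 0.0742 m, L = 0.2381 m, θ = 60.9°: √(L² − r² sin²θ) = 0.2291 m.
v = −0.0742·100·0.87377·[1 + 0.0742·0.48634/0.2291] = -7.5051 m/s.
|v| = 7.5051 m/s.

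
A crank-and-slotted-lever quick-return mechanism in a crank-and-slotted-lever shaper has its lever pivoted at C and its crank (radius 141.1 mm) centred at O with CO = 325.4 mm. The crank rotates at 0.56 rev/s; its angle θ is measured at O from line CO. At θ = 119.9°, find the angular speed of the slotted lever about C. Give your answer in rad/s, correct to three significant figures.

0.131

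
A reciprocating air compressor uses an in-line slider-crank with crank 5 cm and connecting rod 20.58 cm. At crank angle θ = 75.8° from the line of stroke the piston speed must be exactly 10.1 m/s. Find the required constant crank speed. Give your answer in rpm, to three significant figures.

For an in-line slider-crank, |v_piston| = rω|sinθ|·[1 + r cosθ/√(L² − r² sin²θ)].
With r = 0.05 m, L = 0.2058 m, θ = 75.8°: the bracketed kinematic factor |dx/dθ| = 0.051445 m.
ω = v/|dx/dθ| = 10.1/0.051445 = 196.33 rad/s.
N = 60ω/(2π) = 1874.8 rpm.

1870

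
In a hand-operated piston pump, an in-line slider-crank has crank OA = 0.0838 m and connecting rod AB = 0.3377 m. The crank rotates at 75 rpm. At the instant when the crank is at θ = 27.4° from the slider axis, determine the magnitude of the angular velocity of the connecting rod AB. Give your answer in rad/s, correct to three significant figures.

ω = 7.854 rad/s (converted from 75 rpm).
The rod makes angle φ with the slider axis where L sinφ = r sinθ; differentiating, L cosφ·φ̇ = r ω cosθ.
L cosφ = √(L² − r² sin²θ) = 0.33549 m.
|ω_rod| = r ω |cosθ| / √(L² − r² sin²θ) = 0.0838·7.854·0.88782/0.33549 = 1.7417 rad/s.

1.74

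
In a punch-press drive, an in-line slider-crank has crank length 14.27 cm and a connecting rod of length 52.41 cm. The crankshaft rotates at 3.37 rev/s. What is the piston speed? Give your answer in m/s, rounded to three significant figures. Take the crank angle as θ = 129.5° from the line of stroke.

1.92

ω = 2π·3.37 = 21.17 rad/s
For an in-line slider-crank, x = r cosθ + √(L² − r² sin²θ), so v = −rω sinθ·[1 + r cosθ/√(L² − r² sin²θ)].
With r = 0.1427 m, L = 0.5241 m, θ = 129.5°: √(L² − r² sin²θ) = 0.5124 m.
v = −0.1427·21.17·0.77162·[1 + 0.1427·-0.63608/0.5124] = -1.9185 m/s.
|v| = 1.9185 m/s.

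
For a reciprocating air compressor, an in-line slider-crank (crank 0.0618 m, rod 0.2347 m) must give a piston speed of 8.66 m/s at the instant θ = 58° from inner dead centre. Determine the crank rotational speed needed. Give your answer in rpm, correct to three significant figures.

1380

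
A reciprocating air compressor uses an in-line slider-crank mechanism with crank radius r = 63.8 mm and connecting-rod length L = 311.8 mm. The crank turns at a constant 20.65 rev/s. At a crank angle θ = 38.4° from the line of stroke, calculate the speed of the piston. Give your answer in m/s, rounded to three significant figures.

5.97

ω = 2π·20.6 = 129.7 rad/s
For an in-line slider-crank, x = r cosθ + √(L² − r² sin²θ), so v = −rω sinθ·[1 + r cosθ/√(L² − r² sin²θ)].
With r = 0.0638 m, L = 0.3118 m, θ = 38.4°: √(L² − r² sin²θ) = 0.30927 m.
v = −0.0638·129.7·0.62115·[1 + 0.0638·0.78369/0.30927] = -5.9731 m/s.
|v| = 5.9731 m/s.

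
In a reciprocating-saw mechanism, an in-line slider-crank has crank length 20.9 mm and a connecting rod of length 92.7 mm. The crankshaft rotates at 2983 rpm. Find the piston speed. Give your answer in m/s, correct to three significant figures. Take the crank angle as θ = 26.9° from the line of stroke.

ω = 2π·2983/60 = 312.4 rad/s
For an in-line slider-crank, x = r cosθ + √(L² − r² sin²θ), so v = −rω sinθ·[1 + r cosθ/√(L² − r² sin²θ)].
With r = 0.0209 m, L = 0.0927 m, θ = 26.9°: √(L² − r² sin²θ) = 0.092216 m.
v = −0.0209·312.4·0.45243·[1 + 0.0209·0.89180/0.092216] = -3.5508 m/s.
|v| = 3.5508 m/s.

3.55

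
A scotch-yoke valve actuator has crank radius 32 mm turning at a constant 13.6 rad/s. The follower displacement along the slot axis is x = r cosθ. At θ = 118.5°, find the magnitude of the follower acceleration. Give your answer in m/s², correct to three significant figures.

2.82

ω = 13.6 rad/s
x = r cosθ ⇒ ẍ = −rω² cosθ (ω constant).
|a| = rω²|cosθ| = 0.032·(13.6)²·|cos 118.5°| = 2.8242 m/s².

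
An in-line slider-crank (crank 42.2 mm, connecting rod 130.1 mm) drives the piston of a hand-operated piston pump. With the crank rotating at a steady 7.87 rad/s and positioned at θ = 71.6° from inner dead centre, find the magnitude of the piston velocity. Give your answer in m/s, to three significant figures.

ω = 7.87 rad/s
For an in-line slider-crank, x = r cosθ + √(L² − r² sin²θ), so v = −rω sinθ·[1 + r cosθ/√(L² − r² sin²θ)].
With r = 0.0422 m, L = 0.1301 m, θ = 71.6°: √(L² − r² sin²θ) = 0.12378 m.
v = −0.0422·7.87·0.94888·[1 + 0.0422·0.31565/0.12378] = -0.34905 m/s.
|v| = 0.34905 m/s.

0.349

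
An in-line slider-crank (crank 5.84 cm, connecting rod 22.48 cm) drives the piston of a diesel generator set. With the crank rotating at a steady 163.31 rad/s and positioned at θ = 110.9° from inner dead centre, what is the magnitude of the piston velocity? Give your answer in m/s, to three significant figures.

8.06

ω = 163.3 rad/s
For an in-line slider-crank, x = r cosθ + √(L² − r² sin²θ), so v = −rω sinθ·[1 + r cosθ/√(L² − r² sin²θ)].
With r = 0.0584 m, L = 0.2248 m, θ = 110.9°: √(L² − r² sin²θ) = 0.21808 m.
v = −0.0584·163.3·0.93420·[1 + 0.0584·-0.35674/0.21808] = -8.0586 m/s.
|v| = 8.0586 m/s.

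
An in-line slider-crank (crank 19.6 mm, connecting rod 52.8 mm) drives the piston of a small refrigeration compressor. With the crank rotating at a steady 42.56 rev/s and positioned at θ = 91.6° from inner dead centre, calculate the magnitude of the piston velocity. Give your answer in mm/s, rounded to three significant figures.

5180

ω = 2π·42.6 = 267.4 rad/s
For an in-line slider-crank, x = r cosθ + √(L² − r² sin²θ), so v = −rω sinθ·[1 + r cosθ/√(L² − r² sin²θ)].
With r = 0.0196 m, L = 0.0528 m, θ = 91.6°: √(L² − r² sin²θ) = 0.04903 m.
v = −0.0196·267.4·0.99961·[1 + 0.0196·-0.02792/0.04903] = -5.1808 m/s.
|v| = 5.1808 m/s = 5180.8 mm/s.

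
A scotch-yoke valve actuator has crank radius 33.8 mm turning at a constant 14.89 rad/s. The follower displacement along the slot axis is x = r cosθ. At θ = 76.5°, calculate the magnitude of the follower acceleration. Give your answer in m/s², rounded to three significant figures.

1.75

ω = 14.89 rad/s
x = r cosθ ⇒ ẍ = −rω² cosθ (ω constant).
|a| = rω²|cosθ| = 0.0338·(14.89)²·|cos 76.5°| = 1.7494 m/s².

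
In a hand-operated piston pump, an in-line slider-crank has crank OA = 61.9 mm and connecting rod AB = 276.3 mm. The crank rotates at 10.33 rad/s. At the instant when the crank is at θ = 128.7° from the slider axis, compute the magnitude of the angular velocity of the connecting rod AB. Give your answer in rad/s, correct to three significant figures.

ω = 10.33 rad/s
The rod makes angle φ with the slider axis where L sinφ = r sinθ; differentiating, L cosφ·φ̇ = r ω cosθ.
L cosφ = √(L² − r² sin²θ) = 0.27204 m.
|ω_rod| = r ω |cosθ| / √(L² − r² sin²θ) = 0.0619·10.33·0.62524/0.27204 = 1.4696 rad/s.

1.47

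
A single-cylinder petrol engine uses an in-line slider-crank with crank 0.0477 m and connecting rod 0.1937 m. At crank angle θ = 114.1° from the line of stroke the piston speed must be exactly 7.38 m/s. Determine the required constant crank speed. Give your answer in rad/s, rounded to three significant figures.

189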